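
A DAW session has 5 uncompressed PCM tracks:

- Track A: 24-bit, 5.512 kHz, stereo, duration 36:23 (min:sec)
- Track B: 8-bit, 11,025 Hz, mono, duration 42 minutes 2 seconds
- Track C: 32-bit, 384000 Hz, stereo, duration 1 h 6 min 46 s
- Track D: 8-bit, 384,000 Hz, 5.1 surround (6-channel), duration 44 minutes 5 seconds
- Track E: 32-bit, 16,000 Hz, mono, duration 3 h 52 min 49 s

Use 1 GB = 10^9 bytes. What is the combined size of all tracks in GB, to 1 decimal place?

Track A: 36:23 (min:sec) = 2,183 s; 5,512 × 2,183 × 3 × 2 = 72,196,176 bytes.
Track B: 42 minutes 2 seconds = 2,522 s; 11,025 × 2,522 × 1 × 1 = 27,805,050 bytes.
Track C: 1 h 6 min 46 s = 4,006 s; 384,000 × 4,006 × 4 × 2 = 12,306,432,000 bytes.
Track D: 44 minutes 5 seconds = 2,645 s; 384,000 × 2,645 × 1 × 6 = 6,094,080,000 bytes.
Track E: 3 h 52 min 49 s = 13,969 s; 16,000 × 13,969 × 4 × 1 = 894,016,000 bytes.
Total = 19,394,529,226 bytes = 19.4 GB.

19.4 GB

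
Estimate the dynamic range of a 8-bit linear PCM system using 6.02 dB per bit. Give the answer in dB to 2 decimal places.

8 × 6.02 = 48.16 dB.

48.16 dB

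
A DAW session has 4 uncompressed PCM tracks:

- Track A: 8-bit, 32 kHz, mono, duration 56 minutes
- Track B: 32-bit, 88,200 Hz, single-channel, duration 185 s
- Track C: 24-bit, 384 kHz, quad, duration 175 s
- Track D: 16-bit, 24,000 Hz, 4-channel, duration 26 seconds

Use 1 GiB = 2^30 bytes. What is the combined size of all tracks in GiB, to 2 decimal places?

0.92 GiB

Track A: 56 minutes = 3,360 s; 32,000 × 3,360 × 1 × 1 = 107,520,000 bytes.
Track B: 88,200 × 185 × 4 × 1 = 65,268,000 bytes.
Track C: 384,000 × 175 × 3 × 4 = 806,400,000 bytes.
Track D: 24,000 × 26 × 2 × 4 = 4,992,000 bytes.
Total = 984,180,000 bytes = 0.92 GiB.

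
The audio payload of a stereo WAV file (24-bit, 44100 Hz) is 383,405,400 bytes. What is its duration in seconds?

Byte rate = 44,100 × 3 × 2 = 264,600 bytes/s.
Duration = 383,405,400 / 264,600 = 1,449 s.

1,449 seconds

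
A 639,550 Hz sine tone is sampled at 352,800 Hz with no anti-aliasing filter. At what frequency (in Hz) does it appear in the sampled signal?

Nyquist = 352,800/2 = 176,400 Hz; 639,550 Hz exceeds it.
Alias = |639,550 − 2×352,800| = |639,550 − 705,600| = 66,050 Hz.

66,050 Hz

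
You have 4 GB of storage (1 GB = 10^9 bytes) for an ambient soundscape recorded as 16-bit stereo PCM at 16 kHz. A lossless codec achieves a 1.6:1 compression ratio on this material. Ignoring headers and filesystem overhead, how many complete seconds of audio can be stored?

100,000 seconds

Uncompressed byte rate = 16,000 × 2 × 2 = 64,000 bytes/s.
After 1.6:1 compression, effective rate ≈ 40000 bytes/s.
Capacity = 4 × 1,000,000,000 = 4,000,000,000 bytes.
4,000,000,000 / effective rate ≈ 100000 s → 100,000 seconds.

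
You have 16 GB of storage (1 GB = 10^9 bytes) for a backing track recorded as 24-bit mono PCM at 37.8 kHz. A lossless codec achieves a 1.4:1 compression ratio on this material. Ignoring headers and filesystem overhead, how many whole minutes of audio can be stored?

Uncompressed byte rate = 37,800 × 3 × 1 = 113,400 bytes/s.
After 1.4:1 compression, effective rate ≈ 81000 bytes/s.
Capacity = 16 × 1,000,000,000 = 16,000,000,000 bytes.
16,000,000,000 / effective rate ≈ 197530.86 s → 3,292 minutes.

3,292 minutes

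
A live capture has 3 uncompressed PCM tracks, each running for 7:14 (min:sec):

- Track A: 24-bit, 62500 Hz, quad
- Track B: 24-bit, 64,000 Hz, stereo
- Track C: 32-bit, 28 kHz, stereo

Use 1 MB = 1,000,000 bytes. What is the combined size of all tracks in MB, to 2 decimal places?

7:14 (min:sec) = 434 s.
Track A: 62,500 × 434 × 3 × 4 = 325,500,000 bytes.
Track B: 64,000 × 434 × 3 × 2 = 166,656,000 bytes.
Track C: 28,000 × 434 × 4 × 2 = 97,216,000 bytes.
Total = 589,372,000 bytes = 589.37 MB.

589.37 MB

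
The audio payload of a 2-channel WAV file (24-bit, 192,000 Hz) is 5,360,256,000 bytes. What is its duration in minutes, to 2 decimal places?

77.55 minutes

Byte rate = 192,000 × 3 × 2 = 1,152,000 bytes/s.
Duration = 5,360,256,000 / 1,152,000 = 4,653 s.
4,653 s / 60 = 77.55 minutes.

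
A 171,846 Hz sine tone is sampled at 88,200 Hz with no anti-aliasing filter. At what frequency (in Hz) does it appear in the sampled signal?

Nyquist = 88,200/2 = 44,100 Hz; 171,846 Hz exceeds it.
Alias = |171,846 − 2×88,200| = |171,846 − 176,400| = 4,554 Hz.

4,554 Hz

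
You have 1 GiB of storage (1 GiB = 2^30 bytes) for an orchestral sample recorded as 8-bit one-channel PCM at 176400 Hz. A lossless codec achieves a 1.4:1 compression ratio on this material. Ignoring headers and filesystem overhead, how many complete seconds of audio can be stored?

8,521 seconds

Uncompressed byte rate = 176,400 × 1 × 1 = 176,400 bytes/s.
After 1.4:1 compression, effective rate ≈ 126000 bytes/s.
Capacity = 1 × 1,073,741,824 = 1,073,741,824 bytes.
1,073,741,824 / effective rate ≈ 8521.76 s → 8,521 seconds.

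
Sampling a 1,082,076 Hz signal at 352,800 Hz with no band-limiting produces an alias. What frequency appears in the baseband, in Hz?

23,676 Hz

Nyquist = 352,800/2 = 176,400 Hz; 1,082,076 Hz exceeds it.
Alias = |1,082,076 − 3×352,800| = |1,082,076 − 1,058,400| = 23,676 Hz.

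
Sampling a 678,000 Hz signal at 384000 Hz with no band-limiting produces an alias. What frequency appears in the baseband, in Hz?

90,000 Hz

Nyquist = 384,000/2 = 192,000 Hz; 678,000 Hz exceeds it.
Alias = |678,000 − 2×384,000| = |678,000 − 768,000| = 90,000 Hz.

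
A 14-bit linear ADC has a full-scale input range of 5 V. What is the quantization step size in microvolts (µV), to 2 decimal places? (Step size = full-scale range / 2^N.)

5 V / 2^14 = 5 / 16,384 V = 305.18 µV.

305.18 µV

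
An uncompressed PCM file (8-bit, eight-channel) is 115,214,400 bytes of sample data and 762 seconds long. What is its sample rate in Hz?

Bytes = sample_rate × seconds × bytes_per_sample × channels.
sample_rate = 115,214,400 / (762 × 1 × 8) = 115,214,400 / 6,096 = 18,900 Hz.

18,900 Hz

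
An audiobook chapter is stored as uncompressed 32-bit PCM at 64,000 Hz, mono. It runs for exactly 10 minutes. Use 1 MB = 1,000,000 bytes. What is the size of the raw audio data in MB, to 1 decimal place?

Duration = exactly 10 minutes = 600 s.
Bytes = 64,000 samples/s × 600 s × 4 bytes/sample × 1 ch = 153,600,000 bytes.
153,600,000 / 1,000,000 = 153.6 MB.

153.6 MB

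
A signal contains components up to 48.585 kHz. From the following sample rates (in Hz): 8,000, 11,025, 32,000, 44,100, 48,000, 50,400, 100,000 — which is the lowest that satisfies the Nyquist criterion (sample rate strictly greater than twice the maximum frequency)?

Need sample rate > 2 × 48,585 = 97,170 Hz.
Lowest listed rate above 97,170 Hz is 100,000 Hz.

100,000 Hz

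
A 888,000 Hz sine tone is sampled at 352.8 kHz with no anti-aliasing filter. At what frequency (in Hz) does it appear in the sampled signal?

170,400 Hz

Nyquist = 352,800/2 = 176,400 Hz; 888,000 Hz exceeds it.
Alias = |888,000 − 3×352,800| = |888,000 − 1,058,400| = 170,400 Hz.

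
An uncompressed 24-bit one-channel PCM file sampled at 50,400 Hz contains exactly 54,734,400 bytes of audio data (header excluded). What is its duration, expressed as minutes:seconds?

Byte rate = 50,400 × 3 × 1 = 151,200 bytes/s.
Duration = 54,734,400 / 151,200 = 362 s.
362 s = 6:02.

6:02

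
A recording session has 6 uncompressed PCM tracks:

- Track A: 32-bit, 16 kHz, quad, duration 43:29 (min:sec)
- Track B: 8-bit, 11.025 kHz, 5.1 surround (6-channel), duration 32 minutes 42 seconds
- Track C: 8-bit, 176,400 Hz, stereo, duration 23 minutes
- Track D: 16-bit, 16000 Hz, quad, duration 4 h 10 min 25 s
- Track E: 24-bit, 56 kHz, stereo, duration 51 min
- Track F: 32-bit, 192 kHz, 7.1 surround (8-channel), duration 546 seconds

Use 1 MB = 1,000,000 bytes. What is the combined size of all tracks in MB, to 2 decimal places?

7590.54 MB

Track A: 43:29 (min:sec) = 2,609 s; 16,000 × 2,609 × 4 × 4 = 667,904,000 bytes.
Track B: 32 minutes 42 seconds = 1,962 s; 11,025 × 1,962 × 1 × 6 = 129,786,300 bytes.
Track C: 23 minutes = 1,380 s; 176,400 × 1,380 × 1 × 2 = 486,864,000 bytes.
Track D: 4 h 10 min 25 s = 15,025 s; 16,000 × 15,025 × 2 × 4 = 1,923,200,000 bytes.
Track E: 51 min = 3,060 s; 56,000 × 3,060 × 3 × 2 = 1,028,160,000 bytes.
Track F: 192,000 × 546 × 4 × 8 = 3,354,624,000 bytes.
Total = 7,590,538,300 bytes = 7590.54 MB.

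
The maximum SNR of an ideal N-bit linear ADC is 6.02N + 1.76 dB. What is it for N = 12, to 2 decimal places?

74.00 dB

6.02 × 12 + 1.76 = 74.00 dB.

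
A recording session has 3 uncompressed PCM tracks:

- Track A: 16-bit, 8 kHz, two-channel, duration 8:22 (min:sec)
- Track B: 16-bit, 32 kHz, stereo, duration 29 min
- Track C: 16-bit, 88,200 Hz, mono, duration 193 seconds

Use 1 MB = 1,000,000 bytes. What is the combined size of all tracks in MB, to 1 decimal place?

Track A: 8:22 (min:sec) = 502 s; 8,000 × 502 × 2 × 2 = 16,064,000 bytes.
Track B: 29 min = 1,740 s; 32,000 × 1,740 × 2 × 2 = 222,720,000 bytes.
Track C: 88,200 × 193 × 2 × 1 = 34,045,200 bytes.
Total = 272,829,200 bytes = 272.8 MB.

272.8 MB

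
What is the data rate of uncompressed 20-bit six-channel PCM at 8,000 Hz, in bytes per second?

Bit rate = 8,000 × 20 × 6 = 960,000 bits/s.
960,000 / 8 = 120,000 bytes/s.

120,000 bytes/s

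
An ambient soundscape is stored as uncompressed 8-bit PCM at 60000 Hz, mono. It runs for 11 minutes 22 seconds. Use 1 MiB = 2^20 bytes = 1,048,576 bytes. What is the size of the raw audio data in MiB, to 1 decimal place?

Duration = 11 minutes 22 seconds = 682 s.
Bytes = 60,000 samples/s × 682 s × 1 bytes/sample × 1 ch = 40,920,000 bytes.
40,920,000 / 1,048,576 = 39.0 MiB.

39.0 MiB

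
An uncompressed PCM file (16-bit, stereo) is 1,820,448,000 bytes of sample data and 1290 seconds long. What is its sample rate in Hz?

352,800 Hz

Bytes = sample_rate × seconds × bytes_per_sample × channels.
sample_rate = 1,820,448,000 / (1,290 × 2 × 2) = 1,820,448,000 / 5,160 = 352,800 Hz.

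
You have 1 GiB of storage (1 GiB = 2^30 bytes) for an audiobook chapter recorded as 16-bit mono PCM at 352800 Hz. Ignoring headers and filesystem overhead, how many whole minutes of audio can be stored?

25 minutes

Uncompressed byte rate = 352,800 × 2 × 1 = 705,600 bytes/s.
Capacity = 1 × 1,073,741,824 = 1,073,741,824 bytes.
1,073,741,824 / 705,600 ≈ 1521.74 s → 25 minutes.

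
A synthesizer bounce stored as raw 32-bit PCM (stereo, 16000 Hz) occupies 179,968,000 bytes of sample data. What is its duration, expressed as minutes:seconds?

Byte rate = 16,000 × 4 × 2 = 128,000 bytes/s.
Duration = 179,968,000 / 128,000 = 1,406 s.
1,406 s = 23:26.

23:26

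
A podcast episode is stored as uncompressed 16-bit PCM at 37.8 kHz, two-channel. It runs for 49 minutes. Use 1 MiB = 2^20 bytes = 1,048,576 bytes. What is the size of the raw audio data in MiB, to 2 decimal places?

Duration = 49 minutes = 2,940 s.
Bytes = 37,800 samples/s × 2,940 s × 2 bytes/sample × 2 ch = 444,528,000 bytes.
444,528,000 / 1,048,576 = 423.93 MiB.

423.93 MiB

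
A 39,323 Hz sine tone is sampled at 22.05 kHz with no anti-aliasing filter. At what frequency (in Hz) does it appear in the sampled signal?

Nyquist = 22,050/2 = 11,025 Hz; 39,323 Hz exceeds it.
Alias = |39,323 − 2×22,050| = |39,323 − 44,100| = 4,777 Hz.

4,777 Hz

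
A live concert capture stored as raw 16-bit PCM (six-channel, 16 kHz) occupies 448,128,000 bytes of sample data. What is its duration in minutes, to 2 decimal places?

38.90 minutes

Byte rate = 16,000 × 2 × 6 = 192,000 bytes/s.
Duration = 448,128,000 / 192,000 = 2,334 s.
2,334 s / 60 = 38.90 minutes.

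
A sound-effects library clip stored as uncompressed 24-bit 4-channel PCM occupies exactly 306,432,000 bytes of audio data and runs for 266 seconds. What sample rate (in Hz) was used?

96,000 Hz

Bytes = sample_rate × seconds × bytes_per_sample × channels.
sample_rate = 306,432,000 / (266 × 3 × 4) = 306,432,000 / 3,192 = 96,000 Hz.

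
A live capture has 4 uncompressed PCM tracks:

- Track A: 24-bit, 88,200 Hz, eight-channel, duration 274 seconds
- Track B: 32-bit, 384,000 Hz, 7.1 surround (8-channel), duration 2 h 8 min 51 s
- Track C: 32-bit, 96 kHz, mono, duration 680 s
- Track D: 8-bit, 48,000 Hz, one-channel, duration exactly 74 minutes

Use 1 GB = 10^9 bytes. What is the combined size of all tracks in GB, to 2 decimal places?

96.05 GB

Track A: 88,200 × 274 × 3 × 8 = 580,003,200 bytes.
Track B: 2 h 8 min 51 s = 7,731 s; 384,000 × 7,731 × 4 × 8 = 94,998,528,000 bytes.
Track C: 96,000 × 680 × 4 × 1 = 261,120,000 bytes.
Track D: exactly 74 minutes = 4,440 s; 48,000 × 4,440 × 1 × 1 = 213,120,000 bytes.
Total = 96,052,771,200 bytes = 96.05 GB.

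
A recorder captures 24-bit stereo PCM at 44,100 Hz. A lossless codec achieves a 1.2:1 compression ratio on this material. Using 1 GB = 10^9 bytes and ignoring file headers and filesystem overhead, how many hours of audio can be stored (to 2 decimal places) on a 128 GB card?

Uncompressed byte rate = 44,100 × 3 × 2 = 264,600 bytes/s.
After 1.2:1 compression, effective rate ≈ 220500 bytes/s.
Capacity = 128 × 1,000,000,000 = 128,000,000,000 bytes.
128,000,000,000 / effective rate ≈ 580498.87 s → 161.25 hours.

161.25 hours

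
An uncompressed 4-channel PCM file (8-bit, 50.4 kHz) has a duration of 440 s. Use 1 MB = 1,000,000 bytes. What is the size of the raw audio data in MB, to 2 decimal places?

88.70 MB

Bytes = 50,400 samples/s × 440 s × 1 bytes/sample × 4 ch = 88,704,000 bytes.
88,704,000 / 1,000,000 = 88.70 MB.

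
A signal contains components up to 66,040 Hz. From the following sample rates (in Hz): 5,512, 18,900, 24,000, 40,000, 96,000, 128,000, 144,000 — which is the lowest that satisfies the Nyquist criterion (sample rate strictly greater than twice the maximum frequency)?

Need sample rate > 2 × 66,040 = 132,080 Hz.
Lowest listed rate above 132,080 Hz is 144,000 Hz.

144,000 Hz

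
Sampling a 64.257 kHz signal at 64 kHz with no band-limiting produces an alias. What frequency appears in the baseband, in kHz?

Nyquist = 64,000/2 = 32,000 Hz; 64,257 Hz exceeds it.
Alias = |64,257 − 1×64,000| = |64,257 − 64,000| = 257 Hz = 0.257 kHz.

0.257 kHz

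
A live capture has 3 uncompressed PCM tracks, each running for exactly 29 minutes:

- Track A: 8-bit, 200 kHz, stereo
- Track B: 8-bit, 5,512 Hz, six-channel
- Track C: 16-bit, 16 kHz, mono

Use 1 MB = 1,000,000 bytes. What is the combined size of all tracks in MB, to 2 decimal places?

exactly 29 minutes = 1,740 s.
Track A: 200,000 × 1,740 × 1 × 2 = 696,000,000 bytes.
Track B: 5,512 × 1,740 × 1 × 6 = 57,545,280 bytes.
Track C: 16,000 × 1,740 × 2 × 1 = 55,680,000 bytes.
Total = 809,225,280 bytes = 809.23 MB.

809.23 MB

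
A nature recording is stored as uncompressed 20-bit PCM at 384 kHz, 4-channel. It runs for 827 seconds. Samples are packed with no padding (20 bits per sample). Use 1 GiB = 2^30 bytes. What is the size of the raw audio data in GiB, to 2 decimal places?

2.96 GiB

Bits = 384,000 × 827 × 20 × 4 = 25,405,440,000 bits = 3,175,680,000 bytes.
3,175,680,000 / 1,073,741,824 = 2.96 GiB.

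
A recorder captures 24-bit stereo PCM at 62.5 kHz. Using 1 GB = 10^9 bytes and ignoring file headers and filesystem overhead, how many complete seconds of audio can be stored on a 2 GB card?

Uncompressed byte rate = 62,500 × 3 × 2 = 375,000 bytes/s.
Capacity = 2 × 1,000,000,000 = 2,000,000,000 bytes.
2,000,000,000 / 375,000 ≈ 5333.33 s → 5,333 seconds.

5,333 seconds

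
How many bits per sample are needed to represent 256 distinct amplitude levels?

8 bits

log2(256) = 8.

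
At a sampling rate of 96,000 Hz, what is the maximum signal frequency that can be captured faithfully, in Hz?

48,000 Hz

Nyquist frequency = sample rate / 2 = 96,000 / 2 = 48,000 Hz.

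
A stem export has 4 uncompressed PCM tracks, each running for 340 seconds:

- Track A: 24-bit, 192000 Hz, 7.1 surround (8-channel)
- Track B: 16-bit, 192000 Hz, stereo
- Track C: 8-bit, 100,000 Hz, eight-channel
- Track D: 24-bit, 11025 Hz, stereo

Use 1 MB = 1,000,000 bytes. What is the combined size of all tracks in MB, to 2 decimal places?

Track A: 192,000 × 340 × 3 × 8 = 1,566,720,000 bytes.
Track B: 192,000 × 340 × 2 × 2 = 261,120,000 bytes.
Track C: 100,000 × 340 × 1 × 8 = 272,000,000 bytes.
Track D: 11,025 × 340 × 3 × 2 = 22,491,000 bytes.
Total = 2,122,331,000 bytes = 2122.33 MB.

2122.33 MB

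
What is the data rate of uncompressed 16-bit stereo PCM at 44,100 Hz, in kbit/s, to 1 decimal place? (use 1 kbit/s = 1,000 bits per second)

Bit rate = 44,100 × 16 × 2 = 1,411,200 bits/s.
= 1411.2 kbit/s.

1411.2 kbit/s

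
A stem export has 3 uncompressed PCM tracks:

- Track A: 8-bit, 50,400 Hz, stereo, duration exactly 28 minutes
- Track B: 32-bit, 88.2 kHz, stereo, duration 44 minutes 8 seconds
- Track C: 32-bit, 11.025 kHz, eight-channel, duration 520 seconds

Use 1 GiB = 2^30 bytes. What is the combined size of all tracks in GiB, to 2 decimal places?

Track A: exactly 28 minutes = 1,680 s; 50,400 × 1,680 × 1 × 2 = 169,344,000 bytes.
Track B: 44 minutes 8 seconds = 2,648 s; 88,200 × 2,648 × 4 × 2 = 1,868,428,800 bytes.
Track C: 11,025 × 520 × 4 × 8 = 183,456,000 bytes.
Total = 2,221,228,800 bytes = 2.07 GiB.

2.07 GiB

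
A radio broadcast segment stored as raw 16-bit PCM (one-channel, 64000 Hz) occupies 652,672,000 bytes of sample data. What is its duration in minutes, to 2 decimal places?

84.98 minutes

Byte rate = 64,000 × 2 × 1 = 128,000 bytes/s.
Duration = 652,672,000 / 128,000 = 5,099 s.
5,099 s / 60 = 84.98 minutes.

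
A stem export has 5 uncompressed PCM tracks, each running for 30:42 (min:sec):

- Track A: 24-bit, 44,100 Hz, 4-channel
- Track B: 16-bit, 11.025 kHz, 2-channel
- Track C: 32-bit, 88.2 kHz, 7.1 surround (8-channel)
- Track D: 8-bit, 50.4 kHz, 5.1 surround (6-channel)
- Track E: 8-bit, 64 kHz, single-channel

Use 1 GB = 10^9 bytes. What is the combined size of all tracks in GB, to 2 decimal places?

30:42 (min:sec) = 1,842 s.
Track A: 44,100 × 1,842 × 3 × 4 = 974,786,400 bytes.
Track B: 11,025 × 1,842 × 2 × 2 = 81,232,200 bytes.
Track C: 88,200 × 1,842 × 4 × 8 = 5,198,860,800 bytes.
Track D: 50,400 × 1,842 × 1 × 6 = 557,020,800 bytes.
Track E: 64,000 × 1,842 × 1 × 1 = 117,888,000 bytes.
Total = 6,929,788,200 bytes = 6.93 GB.

6.93 GB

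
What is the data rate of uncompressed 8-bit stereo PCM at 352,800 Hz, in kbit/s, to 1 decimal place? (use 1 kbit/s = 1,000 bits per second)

5644.8 kbit/s

Bit rate = 352,800 × 8 × 2 = 5,644,800 bits/s.
= 5644.8 kbit/s.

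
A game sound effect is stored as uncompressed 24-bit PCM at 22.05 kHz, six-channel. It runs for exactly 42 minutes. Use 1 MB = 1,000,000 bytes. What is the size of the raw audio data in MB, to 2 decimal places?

Duration = exactly 42 minutes = 2,520 s.
Bytes = 22,050 samples/s × 2,520 s × 3 bytes/sample × 6 ch = 1,000,188,000 bytes.
1,000,188,000 / 1,000,000 = 1000.19 MB.

1000.19 MB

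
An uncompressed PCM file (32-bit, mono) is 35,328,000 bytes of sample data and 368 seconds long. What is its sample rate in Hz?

Bytes = sample_rate × seconds × bytes_per_sample × channels.
sample_rate = 35,328,000 / (368 × 4 × 1) = 35,328,000 / 1,472 = 24,000 Hz.

24,000 Hz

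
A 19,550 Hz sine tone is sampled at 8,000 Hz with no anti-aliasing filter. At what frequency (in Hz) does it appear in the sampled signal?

3,550 Hz

Nyquist = 8,000/2 = 4,000 Hz; 19,550 Hz exceeds it.
Alias = |19,550 − 2×8,000| = |19,550 − 16,000| = 3,550 Hz.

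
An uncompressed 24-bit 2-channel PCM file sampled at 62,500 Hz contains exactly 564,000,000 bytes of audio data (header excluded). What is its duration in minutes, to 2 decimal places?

Byte rate = 62,500 × 3 × 2 = 375,000 bytes/s.
Duration = 564,000,000 / 375,000 = 1,504 s.
1,504 s / 60 = 25.07 minutes.

25.07 minutes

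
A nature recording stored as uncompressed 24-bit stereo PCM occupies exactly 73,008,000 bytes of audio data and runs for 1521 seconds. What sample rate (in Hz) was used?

Bytes = sample_rate × seconds × bytes_per_sample × channels.
sample_rate = 73,008,000 / (1,521 × 3 × 2) = 73,008,000 / 9,126 = 8,000 Hz.

8,000 Hz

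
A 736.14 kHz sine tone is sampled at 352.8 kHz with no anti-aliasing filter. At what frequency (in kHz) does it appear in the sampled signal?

Nyquist = 352,800/2 = 176,400 Hz; 736,140 Hz exceeds it.
Alias = |736,140 − 2×352,800| = |736,140 − 705,600| = 30,540 Hz = 30.54 kHz.

30.54 kHz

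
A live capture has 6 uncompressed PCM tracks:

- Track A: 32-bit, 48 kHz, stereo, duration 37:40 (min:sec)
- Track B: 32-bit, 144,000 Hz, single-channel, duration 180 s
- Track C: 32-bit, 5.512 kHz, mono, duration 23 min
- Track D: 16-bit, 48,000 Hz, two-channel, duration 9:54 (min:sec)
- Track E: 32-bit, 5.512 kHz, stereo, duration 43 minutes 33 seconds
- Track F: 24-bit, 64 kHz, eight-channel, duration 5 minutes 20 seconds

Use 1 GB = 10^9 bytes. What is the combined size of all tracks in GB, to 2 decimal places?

Track A: 37:40 (min:sec) = 2,260 s; 48,000 × 2,260 × 4 × 2 = 867,840,000 bytes.
Track B: 144,000 × 180 × 4 × 1 = 103,680,000 bytes.
Track C: 23 min = 1,380 s; 5,512 × 1,380 × 4 × 1 = 30,426,240 bytes.
Track D: 9:54 (min:sec) = 594 s; 48,000 × 594 × 2 × 2 = 114,048,000 bytes.
Track E: 43 minutes 33 seconds = 2,613 s; 5,512 × 2,613 × 4 × 2 = 115,222,848 bytes.
Track F: 5 minutes 20 seconds = 320 s; 64,000 × 320 × 3 × 8 = 491,520,000 bytes.
Total = 1,722,737,088 bytes = 1.72 GB.

1.72 GB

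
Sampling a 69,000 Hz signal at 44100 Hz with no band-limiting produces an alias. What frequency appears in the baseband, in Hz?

Nyquist = 44,100/2 = 22,050 Hz; 69,000 Hz exceeds it.
Alias = |69,000 − 2×44,100| = |69,000 − 88,200| = 19,200 Hz.

19,200 Hz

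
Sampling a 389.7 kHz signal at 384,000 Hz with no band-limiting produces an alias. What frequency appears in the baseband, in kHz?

Nyquist = 384,000/2 = 192,000 Hz; 389,700 Hz exceeds it.
Alias = |389,700 − 1×384,000| = |389,700 − 384,000| = 5,700 Hz = 5.7 kHz.

5.7 kHz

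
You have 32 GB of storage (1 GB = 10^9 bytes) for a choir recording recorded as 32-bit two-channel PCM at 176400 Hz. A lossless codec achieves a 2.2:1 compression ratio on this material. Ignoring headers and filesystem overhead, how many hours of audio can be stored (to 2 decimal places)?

Uncompressed byte rate = 176,400 × 4 × 2 = 1,411,200 bytes/s.
After 2.2:1 compression, effective rate ≈ 641454.55 bytes/s.
Capacity = 32 × 1,000,000,000 = 32,000,000,000 bytes.
32,000,000,000 / effective rate ≈ 49886.62 s → 13.86 hours.

13.86 hours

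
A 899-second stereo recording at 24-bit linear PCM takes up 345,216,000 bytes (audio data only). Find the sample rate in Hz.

Bytes = sample_rate × seconds × bytes_per_sample × channels.
sample_rate = 345,216,000 / (899 × 3 × 2) = 345,216,000 / 5,394 = 64,000 Hz.

64,000 Hz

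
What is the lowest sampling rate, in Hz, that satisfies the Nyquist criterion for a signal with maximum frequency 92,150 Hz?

184,300 Hz

Minimum sample rate = 2 × 92,150 Hz = 184,300 Hz.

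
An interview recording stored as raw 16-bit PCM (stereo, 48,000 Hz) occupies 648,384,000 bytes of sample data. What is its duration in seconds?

Byte rate = 48,000 × 2 × 2 = 192,000 bytes/s.
Duration = 648,384,000 / 192,000 = 3,377 s.

3,377 seconds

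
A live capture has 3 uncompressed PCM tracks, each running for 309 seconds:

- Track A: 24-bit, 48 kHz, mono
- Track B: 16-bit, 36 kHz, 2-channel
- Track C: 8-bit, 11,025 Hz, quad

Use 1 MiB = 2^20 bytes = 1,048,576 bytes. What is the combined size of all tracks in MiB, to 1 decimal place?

Track A: 48,000 × 309 × 3 × 1 = 44,496,000 bytes.
Track B: 36,000 × 309 × 2 × 2 = 44,496,000 bytes.
Track C: 11,025 × 309 × 1 × 4 = 13,626,900 bytes.
Total = 102,618,900 bytes = 97.9 MiB.

97.9 MiB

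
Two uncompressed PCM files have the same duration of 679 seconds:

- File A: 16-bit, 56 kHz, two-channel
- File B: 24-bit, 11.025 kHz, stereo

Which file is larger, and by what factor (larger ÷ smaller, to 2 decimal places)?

File A, by a factor of 3.39

File A: 56,000 × 2 × 2 = 224,000 bytes/s.
File B: 11,025 × 3 × 2 = 66,150 bytes/s.
File A is larger; ratio = 152,096,000 / 44,915,850 = 3.39.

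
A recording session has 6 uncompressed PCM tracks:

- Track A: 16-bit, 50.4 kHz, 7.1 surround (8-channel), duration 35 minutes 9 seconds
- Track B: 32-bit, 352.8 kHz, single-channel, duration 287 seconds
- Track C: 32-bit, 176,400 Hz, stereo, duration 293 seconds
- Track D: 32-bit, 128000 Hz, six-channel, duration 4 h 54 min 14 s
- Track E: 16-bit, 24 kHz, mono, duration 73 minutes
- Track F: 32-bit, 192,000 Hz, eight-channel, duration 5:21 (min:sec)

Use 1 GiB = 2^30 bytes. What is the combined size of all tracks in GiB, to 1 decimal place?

54.9 GiB

Track A: 35 minutes 9 seconds = 2,109 s; 50,400 × 2,109 × 2 × 8 = 1,700,697,600 bytes.
Track B: 352,800 × 287 × 4 × 1 = 405,014,400 bytes.
Track C: 176,400 × 293 × 4 × 2 = 413,481,600 bytes.
Track D: 4 h 54 min 14 s = 17,654 s; 128,000 × 17,654 × 4 × 6 = 54,233,088,000 bytes.
Track E: 73 minutes = 4,380 s; 24,000 × 4,380 × 2 × 1 = 210,240,000 bytes.
Track F: 5:21 (min:sec) = 321 s; 192,000 × 321 × 4 × 8 = 1,972,224,000 bytes.
Total = 58,934,745,600 bytes = 54.9 GiB.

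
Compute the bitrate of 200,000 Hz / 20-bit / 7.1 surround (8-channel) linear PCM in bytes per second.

4,000,000 bytes/s

Bit rate = 200,000 × 20 × 8 = 32,000,000 bits/s.
32,000,000 / 8 = 4,000,000 bytes/s.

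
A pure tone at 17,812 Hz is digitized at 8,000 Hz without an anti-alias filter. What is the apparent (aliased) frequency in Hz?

Nyquist = 8,000/2 = 4,000 Hz; 17,812 Hz exceeds it.
Alias = |17,812 − 2×8,000| = |17,812 − 16,000| = 1,812 Hz.

1,812 Hz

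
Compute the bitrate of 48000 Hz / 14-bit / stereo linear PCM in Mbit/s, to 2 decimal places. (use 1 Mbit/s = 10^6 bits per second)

1.34 Mbit/s

Bit rate = 48,000 × 14 × 2 = 1,344,000 bits/s.
= 1.34 Mbit/s.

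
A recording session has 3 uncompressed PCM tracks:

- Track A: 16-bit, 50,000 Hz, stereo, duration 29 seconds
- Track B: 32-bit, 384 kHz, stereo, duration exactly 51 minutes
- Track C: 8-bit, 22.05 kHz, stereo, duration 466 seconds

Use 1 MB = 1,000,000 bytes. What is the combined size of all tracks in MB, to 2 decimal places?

Track A: 50,000 × 29 × 2 × 2 = 5,800,000 bytes.
Track B: exactly 51 minutes = 3,060 s; 384,000 × 3,060 × 4 × 2 = 9,400,320,000 bytes.
Track C: 22,050 × 466 × 1 × 2 = 20,550,600 bytes.
Total = 9,426,670,600 bytes = 9426.67 MB.

9426.67 MB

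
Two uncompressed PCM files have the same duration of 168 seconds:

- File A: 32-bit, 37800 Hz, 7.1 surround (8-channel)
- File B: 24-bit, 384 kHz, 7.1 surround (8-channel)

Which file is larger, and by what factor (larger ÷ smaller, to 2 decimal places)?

File B, by a factor of 7.62

File A: 37,800 × 4 × 8 = 1,209,600 bytes/s.
File B: 384,000 × 3 × 8 = 9,216,000 bytes/s.
File B is larger; ratio = 1,548,288,000 / 203,212,800 = 7.62.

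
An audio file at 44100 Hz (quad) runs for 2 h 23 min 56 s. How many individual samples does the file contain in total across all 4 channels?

1,523,390,400 samples

2 h 23 min 56 s = 8,636 s.
44,100 × 8,636 s × 4 ch = 1,523,390,400 samples.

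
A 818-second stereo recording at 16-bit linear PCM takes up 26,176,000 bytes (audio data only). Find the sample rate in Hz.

8,000 Hz

Bytes = sample_rate × seconds × bytes_per_sample × channels.
sample_rate = 26,176,000 / (818 × 2 × 2) = 26,176,000 / 3,272 = 8,000 Hz.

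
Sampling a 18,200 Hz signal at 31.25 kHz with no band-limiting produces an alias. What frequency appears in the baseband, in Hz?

13,050 Hz

Nyquist = 31,250/2 = 15,625 Hz; 18,200 Hz exceeds it.
Alias = |18,200 − 1×31,250| = |18,200 − 31,250| = 13,050 Hz.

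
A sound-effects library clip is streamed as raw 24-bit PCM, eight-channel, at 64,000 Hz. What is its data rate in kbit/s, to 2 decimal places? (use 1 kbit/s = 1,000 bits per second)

Bit rate = 64,000 × 24 × 8 = 12,288,000 bits/s.
= 12288.00 kbit/s.

12288.00 kbit/s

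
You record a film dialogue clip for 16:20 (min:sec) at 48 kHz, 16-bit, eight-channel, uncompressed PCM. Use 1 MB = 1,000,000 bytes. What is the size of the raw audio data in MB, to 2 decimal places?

752.64 MB

Duration = 16:20 (min:sec) = 980 s.
Bytes = 48,000 samples/s × 980 s × 2 bytes/sample × 8 ch = 752,640,000 bytes.
752,640,000 / 1,000,000 = 752.64 MB.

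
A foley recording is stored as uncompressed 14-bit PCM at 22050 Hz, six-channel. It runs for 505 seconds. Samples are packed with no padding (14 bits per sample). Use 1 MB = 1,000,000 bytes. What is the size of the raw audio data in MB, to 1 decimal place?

116.9 MB

Bits = 22,050 × 505 × 14 × 6 = 935,361,000 bits = 116,920,125 bytes.
116,920,125 / 1,000,000 = 116.9 MB.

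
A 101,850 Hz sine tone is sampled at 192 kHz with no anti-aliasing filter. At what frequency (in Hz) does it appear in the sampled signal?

90,150 Hz

Nyquist = 192,000/2 = 96,000 Hz; 101,850 Hz exceeds it.
Alias = |101,850 − 1×192,000| = |101,850 − 192,000| = 90,150 Hz.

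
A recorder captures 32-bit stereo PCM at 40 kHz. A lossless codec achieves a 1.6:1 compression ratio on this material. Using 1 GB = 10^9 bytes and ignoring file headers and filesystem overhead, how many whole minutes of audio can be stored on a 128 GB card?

Uncompressed byte rate = 40,000 × 4 × 2 = 320,000 bytes/s.
After 1.6:1 compression, effective rate ≈ 200000 bytes/s.
Capacity = 128 × 1,000,000,000 = 128,000,000,000 bytes.
128,000,000,000 / effective rate ≈ 640000 s → 10,666 minutes.

10,666 minutes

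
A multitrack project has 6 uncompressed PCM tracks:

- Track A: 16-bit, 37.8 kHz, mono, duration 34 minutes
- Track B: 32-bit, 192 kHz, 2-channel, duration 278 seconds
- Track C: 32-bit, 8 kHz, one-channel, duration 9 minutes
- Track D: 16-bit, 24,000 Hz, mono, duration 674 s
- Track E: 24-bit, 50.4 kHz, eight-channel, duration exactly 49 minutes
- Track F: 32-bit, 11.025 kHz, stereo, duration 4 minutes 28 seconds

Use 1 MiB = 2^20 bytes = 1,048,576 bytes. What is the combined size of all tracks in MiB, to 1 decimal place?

Track A: 34 minutes = 2,040 s; 37,800 × 2,040 × 2 × 1 = 154,224,000 bytes.
Track B: 192,000 × 278 × 4 × 2 = 427,008,000 bytes.
Track C: 9 minutes = 540 s; 8,000 × 540 × 4 × 1 = 17,280,000 bytes.
Track D: 24,000 × 674 × 2 × 1 = 32,352,000 bytes.
Track E: exactly 49 minutes = 2,940 s; 50,400 × 2,940 × 3 × 8 = 3,556,224,000 bytes.
Track F: 4 minutes 28 seconds = 268 s; 11,025 × 268 × 4 × 2 = 23,637,600 bytes.
Total = 4,210,725,600 bytes = 4015.7 MiB.

4015.7 MiB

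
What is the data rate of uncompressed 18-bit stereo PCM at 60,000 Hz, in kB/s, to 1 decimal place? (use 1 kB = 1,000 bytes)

270.0 kB/s

Bit rate = 60,000 × 18 × 2 = 2,160,000 bits/s.
2,160,000 / 8 = 270,000 B/s = 270.0 kB/s.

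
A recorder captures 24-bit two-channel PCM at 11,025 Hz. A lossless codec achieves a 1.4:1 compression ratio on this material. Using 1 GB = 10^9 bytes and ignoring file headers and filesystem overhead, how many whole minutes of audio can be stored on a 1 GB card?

Uncompressed byte rate = 11,025 × 3 × 2 = 66,150 bytes/s.
After 1.4:1 compression, effective rate ≈ 47250 bytes/s.
Capacity = 1 × 1,000,000,000 = 1,000,000,000 bytes.
1,000,000,000 / effective rate ≈ 21164.02 s → 352 minutes.

352 minutes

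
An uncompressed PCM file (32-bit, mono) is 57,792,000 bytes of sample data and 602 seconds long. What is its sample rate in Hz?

24,000 Hz

Bytes = sample_rate × seconds × bytes_per_sample × channels.
sample_rate = 57,792,000 / (602 × 4 × 1) = 57,792,000 / 2,408 = 24,000 Hz.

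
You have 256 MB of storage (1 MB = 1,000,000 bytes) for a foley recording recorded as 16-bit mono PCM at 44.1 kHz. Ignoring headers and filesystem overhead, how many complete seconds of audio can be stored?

Uncompressed byte rate = 44,100 × 2 × 1 = 88,200 bytes/s.
Capacity = 256 × 1,000,000 = 256,000,000 bytes.
256,000,000 / 88,200 ≈ 2902.49 s → 2,902 seconds.

2,902 seconds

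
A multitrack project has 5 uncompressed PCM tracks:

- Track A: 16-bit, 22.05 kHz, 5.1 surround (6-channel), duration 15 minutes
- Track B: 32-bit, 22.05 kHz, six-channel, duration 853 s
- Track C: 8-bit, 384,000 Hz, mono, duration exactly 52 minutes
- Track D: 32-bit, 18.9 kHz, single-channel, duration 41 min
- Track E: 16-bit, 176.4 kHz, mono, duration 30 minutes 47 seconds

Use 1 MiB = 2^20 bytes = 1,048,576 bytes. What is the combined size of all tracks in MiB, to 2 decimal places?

2598.98 MiB

Track A: 15 minutes = 900 s; 22,050 × 900 × 2 × 6 = 238,140,000 bytes.
Track B: 22,050 × 853 × 4 × 6 = 451,407,600 bytes.
Track C: exactly 52 minutes = 3,120 s; 384,000 × 3,120 × 1 × 1 = 1,198,080,000 bytes.
Track D: 41 min = 2,460 s; 18,900 × 2,460 × 4 × 1 = 185,976,000 bytes.
Track E: 30 minutes 47 seconds = 1,847 s; 176,400 × 1,847 × 2 × 1 = 651,621,600 bytes.
Total = 2,725,225,200 bytes = 2598.98 MiB.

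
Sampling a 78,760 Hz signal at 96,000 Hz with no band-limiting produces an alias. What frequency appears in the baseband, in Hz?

17,240 Hz

Nyquist = 96,000/2 = 48,000 Hz; 78,760 Hz exceeds it.
Alias = |78,760 − 1×96,000| = |78,760 − 96,000| = 17,240 Hz.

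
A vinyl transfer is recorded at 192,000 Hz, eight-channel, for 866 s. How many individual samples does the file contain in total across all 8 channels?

192,000 × 866 s × 8 ch = 1,330,176,000 samples.

1,330,176,000 samples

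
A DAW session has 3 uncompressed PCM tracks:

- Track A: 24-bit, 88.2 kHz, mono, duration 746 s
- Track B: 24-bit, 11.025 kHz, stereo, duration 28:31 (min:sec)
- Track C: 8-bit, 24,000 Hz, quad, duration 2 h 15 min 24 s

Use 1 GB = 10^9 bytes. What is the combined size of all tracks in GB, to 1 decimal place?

1.1 GB

Track A: 88,200 × 746 × 3 × 1 = 197,391,600 bytes.
Track B: 28:31 (min:sec) = 1,711 s; 11,025 × 1,711 × 3 × 2 = 113,182,650 bytes.
Track C: 2 h 15 min 24 s = 8,124 s; 24,000 × 8,124 × 1 × 4 = 779,904,000 bytes.
Total = 1,090,478,250 bytes = 1.1 GB.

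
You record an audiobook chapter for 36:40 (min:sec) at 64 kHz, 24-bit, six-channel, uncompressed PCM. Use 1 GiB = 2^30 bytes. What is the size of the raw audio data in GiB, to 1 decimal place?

2.4 GiB

Duration = 36:40 (min:sec) = 2,200 s.
Bytes = 64,000 samples/s × 2,200 s × 3 bytes/sample × 6 ch = 2,534,400,000 bytes.
2,534,400,000 / 1,073,741,824 = 2.4 GiB.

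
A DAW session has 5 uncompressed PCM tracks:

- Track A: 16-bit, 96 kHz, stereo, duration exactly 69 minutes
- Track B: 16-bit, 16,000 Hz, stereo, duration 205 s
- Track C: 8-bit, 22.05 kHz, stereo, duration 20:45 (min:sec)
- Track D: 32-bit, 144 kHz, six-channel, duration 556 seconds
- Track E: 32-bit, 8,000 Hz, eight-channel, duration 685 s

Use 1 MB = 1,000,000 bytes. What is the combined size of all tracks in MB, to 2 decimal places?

3754.68 MB

Track A: exactly 69 minutes = 4,140 s; 96,000 × 4,140 × 2 × 2 = 1,589,760,000 bytes.
Track B: 16,000 × 205 × 2 × 2 = 13,120,000 bytes.
Track C: 20:45 (min:sec) = 1,245 s; 22,050 × 1,245 × 1 × 2 = 54,904,500 bytes.
Track D: 144,000 × 556 × 4 × 6 = 1,921,536,000 bytes.
Track E: 8,000 × 685 × 4 × 8 = 175,360,000 bytes.
Total = 3,754,680,500 bytes = 3754.68 MB.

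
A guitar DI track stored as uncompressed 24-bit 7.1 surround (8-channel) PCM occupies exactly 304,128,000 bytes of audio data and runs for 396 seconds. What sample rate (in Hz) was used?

Bytes = sample_rate × seconds × bytes_per_sample × channels.
sample_rate = 304,128,000 / (396 × 3 × 8) = 304,128,000 / 9,504 = 32,000 Hz.

32,000 Hz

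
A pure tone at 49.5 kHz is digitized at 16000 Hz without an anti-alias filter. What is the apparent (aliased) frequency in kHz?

1.5 kHz

Nyquist = 16,000/2 = 8,000 Hz; 49,500 Hz exceeds it.
Alias = |49,500 − 3×16,000| = |49,500 − 48,000| = 1,500 Hz = 1.5 kHz.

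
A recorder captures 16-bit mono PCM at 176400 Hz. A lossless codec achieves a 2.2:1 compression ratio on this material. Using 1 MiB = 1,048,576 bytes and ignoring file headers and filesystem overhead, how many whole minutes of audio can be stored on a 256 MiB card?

Uncompressed byte rate = 176,400 × 2 × 1 = 352,800 bytes/s.
After 2.2:1 compression, effective rate ≈ 160363.64 bytes/s.
Capacity = 256 × 1,048,576 = 268,435,456 bytes.
268,435,456 / effective rate ≈ 1673.92 s → 27 minutes.

27 minutes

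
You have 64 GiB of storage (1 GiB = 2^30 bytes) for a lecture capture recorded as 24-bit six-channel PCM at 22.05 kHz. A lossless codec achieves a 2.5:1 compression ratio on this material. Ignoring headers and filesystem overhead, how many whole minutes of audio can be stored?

Uncompressed byte rate = 22,050 × 3 × 6 = 396,900 bytes/s.
After 2.5:1 compression, effective rate ≈ 158760 bytes/s.
Capacity = 64 × 1,073,741,824 = 68,719,476,736 bytes.
68,719,476,736 / effective rate ≈ 432851.33 s → 7,214 minutes.

7,214 minutes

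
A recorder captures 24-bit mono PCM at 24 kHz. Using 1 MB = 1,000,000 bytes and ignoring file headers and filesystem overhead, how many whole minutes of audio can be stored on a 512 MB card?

118 minutes

Uncompressed byte rate = 24,000 × 3 × 1 = 72,000 bytes/s.
Capacity = 512 × 1,000,000 = 512,000,000 bytes.
512,000,000 / 72,000 ≈ 7111.11 s → 118 minutes.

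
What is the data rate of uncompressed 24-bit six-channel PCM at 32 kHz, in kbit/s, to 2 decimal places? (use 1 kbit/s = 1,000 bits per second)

Bit rate = 32,000 × 24 × 6 = 4,608,000 bits/s.
= 4608.00 kbit/s.

4608.00 kbit/s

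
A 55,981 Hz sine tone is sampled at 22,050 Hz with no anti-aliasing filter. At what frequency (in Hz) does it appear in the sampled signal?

Nyquist = 22,050/2 = 11,025 Hz; 55,981 Hz exceeds it.
Alias = |55,981 − 3×22,050| = |55,981 − 66,150| = 10,169 Hz.

10,169 Hz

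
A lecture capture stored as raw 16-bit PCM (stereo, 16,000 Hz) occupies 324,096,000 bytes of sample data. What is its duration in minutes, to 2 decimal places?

Byte rate = 16,000 × 2 × 2 = 64,000 bytes/s.
Duration = 324,096,000 / 64,000 = 5,064 s.
5,064 s / 60 = 84.40 minutes.

84.40 minutes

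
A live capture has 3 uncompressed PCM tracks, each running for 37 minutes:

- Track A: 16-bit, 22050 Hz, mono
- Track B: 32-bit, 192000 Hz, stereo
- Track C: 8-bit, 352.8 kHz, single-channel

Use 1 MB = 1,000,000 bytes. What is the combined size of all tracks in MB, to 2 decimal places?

37 minutes = 2,220 s.
Track A: 22,050 × 2,220 × 2 × 1 = 97,902,000 bytes.
Track B: 192,000 × 2,220 × 4 × 2 = 3,409,920,000 bytes.
Track C: 352,800 × 2,220 × 1 × 1 = 783,216,000 bytes.
Total = 4,291,038,000 bytes = 4291.04 MB.

4291.04 MB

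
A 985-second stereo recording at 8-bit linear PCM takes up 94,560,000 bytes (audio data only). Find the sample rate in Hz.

Bytes = sample_rate × seconds × bytes_per_sample × channels.
sample_rate = 94,560,000 / (985 × 1 × 2) = 94,560,000 / 1,970 = 48,000 Hz.

48,000 Hz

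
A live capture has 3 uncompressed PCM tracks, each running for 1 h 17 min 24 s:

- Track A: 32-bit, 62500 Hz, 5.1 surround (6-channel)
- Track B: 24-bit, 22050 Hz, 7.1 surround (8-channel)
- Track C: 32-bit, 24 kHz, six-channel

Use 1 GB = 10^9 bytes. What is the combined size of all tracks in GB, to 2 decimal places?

1 h 17 min 24 s = 4,644 s.
Track A: 62,500 × 4,644 × 4 × 6 = 6,966,000,000 bytes.
Track B: 22,050 × 4,644 × 3 × 8 = 2,457,604,800 bytes.
Track C: 24,000 × 4,644 × 4 × 6 = 2,674,944,000 bytes.
Total = 12,098,548,800 bytes = 12.10 GB.

12.10 GB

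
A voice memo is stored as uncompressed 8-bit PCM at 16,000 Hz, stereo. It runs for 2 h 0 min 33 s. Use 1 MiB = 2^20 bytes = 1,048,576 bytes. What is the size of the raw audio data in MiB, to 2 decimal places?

220.73 MiB

Duration = 2 h 0 min 33 s = 7,233 s.
Bytes = 16,000 samples/s × 7,233 s × 1 bytes/sample × 2 ch = 231,456,000 bytes.
231,456,000 / 1,048,576 = 220.73 MiB.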